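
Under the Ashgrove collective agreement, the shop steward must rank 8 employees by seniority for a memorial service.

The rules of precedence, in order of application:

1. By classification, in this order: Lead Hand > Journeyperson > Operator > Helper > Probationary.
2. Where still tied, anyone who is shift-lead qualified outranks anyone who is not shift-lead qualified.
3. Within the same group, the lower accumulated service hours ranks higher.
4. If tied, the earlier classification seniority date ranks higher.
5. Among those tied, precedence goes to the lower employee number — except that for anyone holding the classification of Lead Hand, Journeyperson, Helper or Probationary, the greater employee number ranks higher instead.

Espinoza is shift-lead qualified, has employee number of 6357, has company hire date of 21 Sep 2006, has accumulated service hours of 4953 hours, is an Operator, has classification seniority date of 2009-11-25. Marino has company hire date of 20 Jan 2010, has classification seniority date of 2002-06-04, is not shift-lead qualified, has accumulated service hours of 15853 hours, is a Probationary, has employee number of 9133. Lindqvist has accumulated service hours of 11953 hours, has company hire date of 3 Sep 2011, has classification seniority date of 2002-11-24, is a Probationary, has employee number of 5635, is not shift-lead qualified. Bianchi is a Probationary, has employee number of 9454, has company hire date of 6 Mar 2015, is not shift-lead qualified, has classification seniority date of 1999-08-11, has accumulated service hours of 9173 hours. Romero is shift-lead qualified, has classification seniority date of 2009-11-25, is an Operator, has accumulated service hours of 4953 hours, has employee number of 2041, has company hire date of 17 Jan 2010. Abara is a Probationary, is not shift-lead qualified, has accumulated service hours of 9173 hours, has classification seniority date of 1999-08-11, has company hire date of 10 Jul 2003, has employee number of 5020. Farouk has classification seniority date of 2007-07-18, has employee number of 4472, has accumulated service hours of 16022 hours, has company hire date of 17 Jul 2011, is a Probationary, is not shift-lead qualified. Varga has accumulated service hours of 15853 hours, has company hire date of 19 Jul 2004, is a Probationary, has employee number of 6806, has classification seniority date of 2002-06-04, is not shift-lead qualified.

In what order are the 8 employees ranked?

By classification: Romero and Espinoza (Operator); then Bianchi, Abara, Lindqvist, Marino, Varga and Farouk (Probationary).
Romero and Espinoza are each shift-lead qualified, so the next rule applies.
Romero and Espinoza both have accumulated service hours 4953 hours, so the next rule applies.
Romero and Espinoza both have classification seniority date 2009-11-25, so the next rule applies.
Among Romero and Espinoza, by employee number (lower first): Romero (2041) before Espinoza (6357).
Bianchi, Abara, Lindqvist, Marino, Varga and Farouk are each not shift-lead qualified, so the next rule applies.
Among Bianchi, Abara, Lindqvist, Marino, Varga and Farouk, by accumulated service hours (lower first): Bianchi and Abara (9173 hours) before Lindqvist (11953 hours) before Marino and Varga (15853 hours) before Farouk (16022 hours).
Bianchi and Abara both have classification seniority date 1999-08-11, so the next rule applies.
Among Bianchi and Abara, by employee number (higher first) (reversed rule for this group): Bianchi (9454) before Abara (5020).
Marino and Varga both have classification seniority date 2002-06-04, so the next rule applies.
Among Marino and Varga, by employee number (higher first) (reversed rule for this group): Marino (9133) before Varga (6806).
Full order: Romero, Espinoza, Bianchi, Abara, Lindqvist, Marino, Varga, Farouk.

Romero, Espinoza, Bianchi, Abara, Lindqvist, Marino, Varga, Farouk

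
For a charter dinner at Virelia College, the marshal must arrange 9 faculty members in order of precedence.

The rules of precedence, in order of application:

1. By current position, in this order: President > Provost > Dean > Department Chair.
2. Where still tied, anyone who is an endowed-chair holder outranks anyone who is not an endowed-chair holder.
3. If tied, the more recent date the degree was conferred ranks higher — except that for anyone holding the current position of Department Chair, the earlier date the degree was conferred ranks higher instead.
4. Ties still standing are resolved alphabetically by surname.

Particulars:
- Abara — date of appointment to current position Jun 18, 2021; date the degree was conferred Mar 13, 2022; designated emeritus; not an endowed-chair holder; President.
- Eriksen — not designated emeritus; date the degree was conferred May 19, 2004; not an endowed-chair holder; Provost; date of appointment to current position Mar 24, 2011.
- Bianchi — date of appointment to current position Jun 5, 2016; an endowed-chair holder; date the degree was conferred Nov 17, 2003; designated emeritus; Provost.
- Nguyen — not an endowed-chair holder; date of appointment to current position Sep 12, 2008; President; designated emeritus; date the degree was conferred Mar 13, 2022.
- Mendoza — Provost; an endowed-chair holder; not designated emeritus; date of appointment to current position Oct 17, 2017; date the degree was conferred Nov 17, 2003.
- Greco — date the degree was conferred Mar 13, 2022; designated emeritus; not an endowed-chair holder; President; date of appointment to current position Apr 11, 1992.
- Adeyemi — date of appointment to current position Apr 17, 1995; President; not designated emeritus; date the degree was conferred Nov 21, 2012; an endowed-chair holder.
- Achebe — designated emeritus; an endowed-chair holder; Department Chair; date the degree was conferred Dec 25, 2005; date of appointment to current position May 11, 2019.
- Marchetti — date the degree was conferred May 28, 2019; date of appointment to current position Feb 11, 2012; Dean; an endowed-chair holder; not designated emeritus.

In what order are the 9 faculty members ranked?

By current position: Adeyemi, Abara, Greco and Nguyen (President); then Bianchi, Mendoza and Eriksen (Provost); then Marchetti (Dean); then Achebe (Department Chair).
Among Adeyemi, Abara, Greco and Nguyen, an endowed-chair holder before not an endowed-chair holder: Adeyemi (an endowed-chair holder) before Abara, Greco and Nguyen (not an endowed-chair holder).
Abara, Greco and Nguyen all have date the degree was conferred Mar 13, 2022, so the next rule applies.
Among Abara, Greco and Nguyen, alphabetically by surname: Abara before Greco before Nguyen.
Among Bianchi, Mendoza and Eriksen, an endowed-chair holder before not an endowed-chair holder: Bianchi and Mendoza (an endowed-chair holder) before Eriksen (not an endowed-chair holder).
Bianchi and Mendoza both have date the degree was conferred Nov 17, 2003, so the next rule applies.
Among Bianchi and Mendoza, alphabetically by surname: Bianchi before Mendoza.
Full order: Adeyemi, Abara, Greco, Nguyen, Bianchi, Mendoza, Eriksen, Marchetti, Achebe.

Adeyemi, Abara, Greco, Nguyen, Bianchi, Mendoza, Eriksen, Marchetti, Achebe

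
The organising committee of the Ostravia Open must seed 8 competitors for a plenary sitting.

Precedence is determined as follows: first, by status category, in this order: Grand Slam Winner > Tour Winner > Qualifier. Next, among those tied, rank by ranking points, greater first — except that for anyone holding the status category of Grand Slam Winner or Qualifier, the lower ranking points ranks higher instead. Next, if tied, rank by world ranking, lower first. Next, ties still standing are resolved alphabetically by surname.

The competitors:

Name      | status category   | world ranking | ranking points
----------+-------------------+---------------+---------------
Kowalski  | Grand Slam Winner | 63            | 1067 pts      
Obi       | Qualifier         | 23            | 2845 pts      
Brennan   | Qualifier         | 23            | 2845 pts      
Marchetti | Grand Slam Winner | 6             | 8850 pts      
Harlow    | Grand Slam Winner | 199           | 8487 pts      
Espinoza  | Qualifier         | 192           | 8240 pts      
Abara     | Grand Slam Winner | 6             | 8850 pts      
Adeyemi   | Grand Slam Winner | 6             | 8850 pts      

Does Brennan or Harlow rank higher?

By status category: Kowalski, Harlow, Abara, Adeyemi and Marchetti (Grand Slam Winner); then Brennan, Obi and Espinoza (Qualifier).
Among Kowalski, Harlow, Abara, Adeyemi and Marchetti, by ranking points (lower first) (reversed rule for this group): Kowalski (1067 pts) before Harlow (8487 pts) before Abara, Adeyemi and Marchetti (8850 pts).
Abara, Adeyemi and Marchetti all have world ranking 6, so the next rule applies.
Among Abara, Adeyemi and Marchetti, alphabetically by surname: Abara before Adeyemi before Marchetti.
Among Brennan, Obi and Espinoza, by ranking points (lower first) (reversed rule for this group): Brennan and Obi (2845 pts) before Espinoza (8240 pts).
Brennan and Obi both have world ranking 23, so the next rule applies.
Among Brennan and Obi, alphabetically by surname: Brennan before Obi.
So Harlow takes precedence.

Harlow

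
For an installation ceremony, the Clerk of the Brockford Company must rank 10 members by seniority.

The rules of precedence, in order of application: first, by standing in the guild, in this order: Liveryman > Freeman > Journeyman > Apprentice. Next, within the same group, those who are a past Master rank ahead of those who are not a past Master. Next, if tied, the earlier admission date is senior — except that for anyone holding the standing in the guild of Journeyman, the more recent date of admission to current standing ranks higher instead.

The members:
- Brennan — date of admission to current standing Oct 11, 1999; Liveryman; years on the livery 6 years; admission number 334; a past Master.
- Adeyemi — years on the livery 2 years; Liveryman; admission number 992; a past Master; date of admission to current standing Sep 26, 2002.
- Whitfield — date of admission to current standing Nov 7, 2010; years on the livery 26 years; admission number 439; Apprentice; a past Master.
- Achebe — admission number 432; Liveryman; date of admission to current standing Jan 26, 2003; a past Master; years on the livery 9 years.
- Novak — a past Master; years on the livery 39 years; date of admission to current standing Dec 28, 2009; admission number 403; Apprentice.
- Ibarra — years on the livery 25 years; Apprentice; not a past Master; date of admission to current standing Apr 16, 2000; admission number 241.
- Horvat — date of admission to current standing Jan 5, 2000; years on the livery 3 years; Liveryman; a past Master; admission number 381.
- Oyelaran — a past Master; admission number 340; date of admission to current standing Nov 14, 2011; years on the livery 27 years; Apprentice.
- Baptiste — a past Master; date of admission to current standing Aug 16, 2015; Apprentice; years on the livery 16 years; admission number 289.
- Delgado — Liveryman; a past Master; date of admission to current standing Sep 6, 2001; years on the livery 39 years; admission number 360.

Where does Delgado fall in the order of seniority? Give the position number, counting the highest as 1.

3

By standing in the guild: Brennan, Horvat, Delgado, Adeyemi and Achebe (Liveryman); then Novak, Whitfield, Oyelaran, Baptiste and Ibarra (Apprentice).
Brennan, Horvat, Delgado, Adeyemi and Achebe are each a past Master, so the next rule applies.
Among Brennan, Horvat, Delgado, Adeyemi and Achebe, by date of admission to current standing (earlier first): Brennan (Oct 11, 1999) before Horvat (Jan 5, 2000) before Delgado (Sep 6, 2001) before Adeyemi (Sep 26, 2002) before Achebe (Jan 26, 2003).
Among Novak, Whitfield, Oyelaran, Baptiste and Ibarra, a past Master before not a past Master: Novak, Whitfield, Oyelaran and Baptiste (a past Master) before Ibarra (not a past Master).
Among Novak, Whitfield, Oyelaran and Baptiste, by date of admission to current standing (earlier first): Novak (Dec 28, 2009) before Whitfield (Nov 7, 2010) before Oyelaran (Nov 14, 2011) before Baptiste (Aug 16, 2015).
Order: Brennan, Horvat, Delgado, Adeyemi, Achebe, Novak, Whitfield, Oyelaran, Baptiste, Ibarra. So position 3.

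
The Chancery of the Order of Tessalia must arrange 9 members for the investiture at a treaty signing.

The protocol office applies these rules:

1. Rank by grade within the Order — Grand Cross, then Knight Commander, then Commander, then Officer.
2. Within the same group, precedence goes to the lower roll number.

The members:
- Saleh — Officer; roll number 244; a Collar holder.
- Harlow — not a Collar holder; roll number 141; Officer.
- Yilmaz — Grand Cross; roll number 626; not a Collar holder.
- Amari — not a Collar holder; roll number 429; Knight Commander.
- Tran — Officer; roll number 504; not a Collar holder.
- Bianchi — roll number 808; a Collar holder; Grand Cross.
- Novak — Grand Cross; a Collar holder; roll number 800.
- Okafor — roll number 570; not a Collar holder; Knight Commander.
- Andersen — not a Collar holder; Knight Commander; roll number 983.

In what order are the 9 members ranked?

Yilmaz, Novak, Bianchi, Amari, Okafor, Andersen, Harlow, Saleh, Tran

By grade within the Order: Yilmaz, Novak and Bianchi (Grand Cross); then Amari, Okafor and Andersen (Knight Commander); then Harlow, Saleh and Tran (Officer).
Among Yilmaz, Novak and Bianchi, by roll number (lower first): Yilmaz (626) before Novak (800) before Bianchi (808).
Among Amari, Okafor and Andersen, by roll number (lower first): Amari (429) before Okafor (570) before Andersen (983).
Among Harlow, Saleh and Tran, by roll number (lower first): Harlow (141) before Saleh (244) before Tran (504).
Full order: Yilmaz, Novak, Bianchi, Amari, Okafor, Andersen, Harlow, Saleh, Tran.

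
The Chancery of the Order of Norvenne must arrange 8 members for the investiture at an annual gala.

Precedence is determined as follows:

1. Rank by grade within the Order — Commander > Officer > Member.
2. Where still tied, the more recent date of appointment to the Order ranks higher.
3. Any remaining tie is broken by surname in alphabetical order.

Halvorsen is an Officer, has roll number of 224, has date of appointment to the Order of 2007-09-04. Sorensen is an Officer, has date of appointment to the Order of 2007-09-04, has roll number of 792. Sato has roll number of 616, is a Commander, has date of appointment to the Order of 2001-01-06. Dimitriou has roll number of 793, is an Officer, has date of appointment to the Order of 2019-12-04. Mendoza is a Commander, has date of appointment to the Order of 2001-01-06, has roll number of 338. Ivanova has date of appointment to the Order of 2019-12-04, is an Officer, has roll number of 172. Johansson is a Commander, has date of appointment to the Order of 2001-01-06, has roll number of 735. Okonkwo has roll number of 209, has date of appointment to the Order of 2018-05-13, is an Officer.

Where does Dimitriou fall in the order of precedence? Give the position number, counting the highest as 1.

By grade within the Order: Johansson, Mendoza and Sato (Commander); then Dimitriou, Ivanova, Okonkwo, Halvorsen and Sorensen (Officer).
Johansson, Mendoza and Sato all have date of appointment to the Order 2001-01-06, so the next rule applies.
Among Johansson, Mendoza and Sato, alphabetically by surname: Johansson before Mendoza before Sato.
Among Dimitriou, Ivanova, Okonkwo, Halvorsen and Sorensen, by date of appointment to the Order (later first): Dimitriou and Ivanova (2019-12-04) before Okonkwo (2018-05-13) before Halvorsen and Sorensen (2007-09-04).
Among Dimitriou and Ivanova, alphabetically by surname: Dimitriou before Ivanova.
Among Halvorsen and Sorensen, alphabetically by surname: Halvorsen before Sorensen.
Order: Johansson, Mendoza, Sato, Dimitriou, Ivanova, Okonkwo, Halvorsen, Sorensen. So position 4.

4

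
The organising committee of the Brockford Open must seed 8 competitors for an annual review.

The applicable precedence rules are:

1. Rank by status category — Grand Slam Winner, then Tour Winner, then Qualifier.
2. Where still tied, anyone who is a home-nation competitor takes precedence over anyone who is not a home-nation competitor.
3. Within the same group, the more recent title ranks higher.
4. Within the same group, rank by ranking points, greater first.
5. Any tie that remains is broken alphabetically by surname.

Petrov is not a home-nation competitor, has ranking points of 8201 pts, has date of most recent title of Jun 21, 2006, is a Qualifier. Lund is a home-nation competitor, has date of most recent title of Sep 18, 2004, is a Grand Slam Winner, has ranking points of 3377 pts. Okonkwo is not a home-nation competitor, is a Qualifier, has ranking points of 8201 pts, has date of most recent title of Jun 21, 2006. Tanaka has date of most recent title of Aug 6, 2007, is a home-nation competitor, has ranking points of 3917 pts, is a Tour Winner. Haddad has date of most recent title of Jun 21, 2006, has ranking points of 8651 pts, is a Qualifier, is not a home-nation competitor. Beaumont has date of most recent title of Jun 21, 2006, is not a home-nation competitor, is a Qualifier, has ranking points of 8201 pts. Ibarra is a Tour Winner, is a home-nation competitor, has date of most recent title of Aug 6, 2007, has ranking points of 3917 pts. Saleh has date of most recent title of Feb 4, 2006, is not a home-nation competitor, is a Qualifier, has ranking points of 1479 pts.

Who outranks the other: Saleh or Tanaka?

Tanaka

By status category: Lund (Grand Slam Winner); then Ibarra and Tanaka (Tour Winner); then Haddad, Beaumont, Okonkwo, Petrov and Saleh (Qualifier).
Ibarra and Tanaka are each a home-nation competitor, so the next rule applies.
Ibarra and Tanaka both have date of most recent title Aug 6, 2007, so the next rule applies.
Ibarra and Tanaka both have ranking points 3917 pts, so the next rule applies.
Among Ibarra and Tanaka, alphabetically by surname: Ibarra before Tanaka.
Haddad, Beaumont, Okonkwo, Petrov and Saleh are each not a home-nation competitor, so the next rule applies.
Among Haddad, Beaumont, Okonkwo, Petrov and Saleh, by date of most recent title (later first): Haddad, Beaumont, Okonkwo and Petrov (Jun 21, 2006) before Saleh (Feb 4, 2006).
Among Haddad, Beaumont, Okonkwo and Petrov, by ranking points (higher first): Haddad (8651 pts) before Beaumont, Okonkwo and Petrov (8201 pts).
Among Beaumont, Okonkwo and Petrov, alphabetically by surname: Beaumont before Okonkwo before Petrov.
So Tanaka takes precedence.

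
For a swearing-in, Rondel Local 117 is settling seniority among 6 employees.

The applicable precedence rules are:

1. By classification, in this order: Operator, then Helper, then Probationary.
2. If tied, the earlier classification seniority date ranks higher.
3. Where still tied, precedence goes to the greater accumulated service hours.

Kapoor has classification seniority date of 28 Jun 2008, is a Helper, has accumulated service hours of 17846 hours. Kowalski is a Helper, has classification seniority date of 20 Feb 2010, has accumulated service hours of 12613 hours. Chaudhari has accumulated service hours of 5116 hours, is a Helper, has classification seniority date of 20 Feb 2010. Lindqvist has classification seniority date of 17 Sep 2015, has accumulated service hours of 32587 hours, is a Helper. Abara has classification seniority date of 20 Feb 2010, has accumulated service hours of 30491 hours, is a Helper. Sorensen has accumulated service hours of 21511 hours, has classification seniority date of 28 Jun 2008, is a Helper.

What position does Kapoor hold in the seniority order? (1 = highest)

By classification: Sorensen, Kapoor, Abara, Kowalski, Chaudhari and Lindqvist (Helper).
Among Sorensen, Kapoor, Abara, Kowalski, Chaudhari and Lindqvist, by classification seniority date (earlier first): Sorensen and Kapoor (28 Jun 2008) before Abara, Kowalski and Chaudhari (20 Feb 2010) before Lindqvist (17 Sep 2015).
Among Sorensen and Kapoor, by accumulated service hours (higher first): Sorensen (21511 hours) before Kapoor (17846 hours).
Among Abara, Kowalski and Chaudhari, by accumulated service hours (higher first): Abara (30491 hours) before Kowalski (12613 hours) before Chaudhari (5116 hours).
Order: Sorensen, Kapoor, Abara, Kowalski, Chaudhari, Lindqvist. So position 2.

2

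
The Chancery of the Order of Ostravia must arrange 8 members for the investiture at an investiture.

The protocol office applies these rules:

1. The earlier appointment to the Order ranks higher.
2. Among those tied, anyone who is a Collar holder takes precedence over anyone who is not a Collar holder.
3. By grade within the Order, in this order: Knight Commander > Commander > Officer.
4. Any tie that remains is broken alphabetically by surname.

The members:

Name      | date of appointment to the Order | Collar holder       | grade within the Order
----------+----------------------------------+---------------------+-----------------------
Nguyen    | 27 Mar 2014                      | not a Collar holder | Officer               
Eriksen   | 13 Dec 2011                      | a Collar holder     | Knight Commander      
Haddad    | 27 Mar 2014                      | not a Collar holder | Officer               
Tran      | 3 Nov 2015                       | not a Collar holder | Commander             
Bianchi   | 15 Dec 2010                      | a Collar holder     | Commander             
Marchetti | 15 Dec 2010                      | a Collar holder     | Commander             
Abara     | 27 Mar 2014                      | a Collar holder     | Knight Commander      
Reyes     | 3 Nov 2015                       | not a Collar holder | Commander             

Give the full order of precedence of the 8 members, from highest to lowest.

Bianchi, Marchetti, Eriksen, Abara, Haddad, Nguyen, Reyes, Tran

By date of appointment to the Order (earlier first): Bianchi and Marchetti (both 15 Dec 2010); then Eriksen (13 Dec 2011); then Abara, Haddad and Nguyen (each 27 Mar 2014); then Reyes and Tran (both 3 Nov 2015).
Bianchi and Marchetti are each a Collar holder, so the next rule applies.
Bianchi and Marchetti are each Commander, so the next rule applies.
Among Bianchi and Marchetti, alphabetically by surname: Bianchi before Marchetti.
Among Abara, Haddad and Nguyen, a Collar holder before not a Collar holder: Abara (a Collar holder) before Haddad and Nguyen (not a Collar holder).
Haddad and Nguyen are each Officer, so the next rule applies.
Among Haddad and Nguyen, alphabetically by surname: Haddad before Nguyen.
Reyes and Tran are each not a Collar holder, so the next rule applies.
Reyes and Tran are each Commander, so the next rule applies.
Among Reyes and Tran, alphabetically by surname: Reyes before Tran.
Full order: Bianchi, Marchetti, Eriksen, Abara, Haddad, Nguyen, Reyes, Tran.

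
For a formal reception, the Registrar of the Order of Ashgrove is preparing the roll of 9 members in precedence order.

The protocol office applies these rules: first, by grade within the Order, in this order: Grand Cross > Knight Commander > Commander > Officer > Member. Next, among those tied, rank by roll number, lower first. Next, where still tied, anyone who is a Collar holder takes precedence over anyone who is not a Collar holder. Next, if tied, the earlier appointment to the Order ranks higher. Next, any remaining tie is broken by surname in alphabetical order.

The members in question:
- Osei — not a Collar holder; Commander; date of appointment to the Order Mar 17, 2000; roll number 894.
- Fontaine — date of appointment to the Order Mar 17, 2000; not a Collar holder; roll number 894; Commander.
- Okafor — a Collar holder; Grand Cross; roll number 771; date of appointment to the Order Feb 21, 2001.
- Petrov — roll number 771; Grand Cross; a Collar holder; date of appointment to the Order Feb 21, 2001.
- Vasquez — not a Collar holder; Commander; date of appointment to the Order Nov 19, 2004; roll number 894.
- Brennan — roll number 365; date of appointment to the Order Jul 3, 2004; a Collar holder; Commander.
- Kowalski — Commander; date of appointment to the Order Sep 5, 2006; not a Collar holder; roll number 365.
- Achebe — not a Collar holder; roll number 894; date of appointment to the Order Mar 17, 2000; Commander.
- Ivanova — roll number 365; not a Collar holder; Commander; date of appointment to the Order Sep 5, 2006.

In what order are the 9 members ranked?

By grade within the Order: Okafor and Petrov (Grand Cross); then Brennan, Ivanova, Kowalski, Achebe, Fontaine, Osei and Vasquez (Commander).
Okafor and Petrov both have roll number 771, so the next rule applies.
Okafor and Petrov are each a Collar holder, so the next rule applies.
Okafor and Petrov both have date of appointment to the Order Feb 21, 2001, so the next rule applies.
Among Okafor and Petrov, alphabetically by surname: Okafor before Petrov.
Among Brennan, Ivanova, Kowalski, Achebe, Fontaine, Osei and Vasquez, by roll number (lower first): Brennan, Ivanova and Kowalski (365) before Achebe, Fontaine, Osei and Vasquez (894).
Among Brennan, Ivanova and Kowalski, a Collar holder before not a Collar holder: Brennan (a Collar holder) before Ivanova and Kowalski (not a Collar holder).
Ivanova and Kowalski both have date of appointment to the Order Sep 5, 2006, so the next rule applies.
Among Ivanova and Kowalski, alphabetically by surname: Ivanova before Kowalski.
Achebe, Fontaine, Osei and Vasquez are each not a Collar holder, so the next rule applies.
Among Achebe, Fontaine, Osei and Vasquez, by date of appointment to the Order (earlier first): Achebe, Fontaine and Osei (Mar 17, 2000) before Vasquez (Nov 19, 2004).
Among Achebe, Fontaine and Osei, alphabetically by surname: Achebe before Fontaine before Osei.
Full order: Okafor, Petrov, Brennan, Ivanova, Kowalski, Achebe, Fontaine, Osei, Vasquez.

Okafor, Petrov, Brennan, Ivanova, Kowalski, Achebe, Fontaine, Osei, Vasquez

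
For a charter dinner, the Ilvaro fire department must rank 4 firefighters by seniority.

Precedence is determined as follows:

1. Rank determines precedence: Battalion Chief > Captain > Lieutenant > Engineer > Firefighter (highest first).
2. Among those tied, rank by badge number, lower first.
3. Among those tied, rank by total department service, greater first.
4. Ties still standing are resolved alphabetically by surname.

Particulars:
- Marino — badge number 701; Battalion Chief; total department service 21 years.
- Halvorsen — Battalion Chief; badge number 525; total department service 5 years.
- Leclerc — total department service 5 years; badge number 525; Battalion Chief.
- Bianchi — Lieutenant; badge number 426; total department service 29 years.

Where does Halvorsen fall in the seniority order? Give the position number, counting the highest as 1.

By rank: Halvorsen, Leclerc and Marino (Battalion Chief); then Bianchi (Lieutenant).
Among Halvorsen, Leclerc and Marino, by badge number (lower first): Halvorsen and Leclerc (525) before Marino (701).
Halvorsen and Leclerc both have total department service 5 years, so the next rule applies.
Among Halvorsen and Leclerc, alphabetically by surname: Halvorsen before Leclerc.
Order: Halvorsen, Leclerc, Marino, Bianchi. So position 1.

1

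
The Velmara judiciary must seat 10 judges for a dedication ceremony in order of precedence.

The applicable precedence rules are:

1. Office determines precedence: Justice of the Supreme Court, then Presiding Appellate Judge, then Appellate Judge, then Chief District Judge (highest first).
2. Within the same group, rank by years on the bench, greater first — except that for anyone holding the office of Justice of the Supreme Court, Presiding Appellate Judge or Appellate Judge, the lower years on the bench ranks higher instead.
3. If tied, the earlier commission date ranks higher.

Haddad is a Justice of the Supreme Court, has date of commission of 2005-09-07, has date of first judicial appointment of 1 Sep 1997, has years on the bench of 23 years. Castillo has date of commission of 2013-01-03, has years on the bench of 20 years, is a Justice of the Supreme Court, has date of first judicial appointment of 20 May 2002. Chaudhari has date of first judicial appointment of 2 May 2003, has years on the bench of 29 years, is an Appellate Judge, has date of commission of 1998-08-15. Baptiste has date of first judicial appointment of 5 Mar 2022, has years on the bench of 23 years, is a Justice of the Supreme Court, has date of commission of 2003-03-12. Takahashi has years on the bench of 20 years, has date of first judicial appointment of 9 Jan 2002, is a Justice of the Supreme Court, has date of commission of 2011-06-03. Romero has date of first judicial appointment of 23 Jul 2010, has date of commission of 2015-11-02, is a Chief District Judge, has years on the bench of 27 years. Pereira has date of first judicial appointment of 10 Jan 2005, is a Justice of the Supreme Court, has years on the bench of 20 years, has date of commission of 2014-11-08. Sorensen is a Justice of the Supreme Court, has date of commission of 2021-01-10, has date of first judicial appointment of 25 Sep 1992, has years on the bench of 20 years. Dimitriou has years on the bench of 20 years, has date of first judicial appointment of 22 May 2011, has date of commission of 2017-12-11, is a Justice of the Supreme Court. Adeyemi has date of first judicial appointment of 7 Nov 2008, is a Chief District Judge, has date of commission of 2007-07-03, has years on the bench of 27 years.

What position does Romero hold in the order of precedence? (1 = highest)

10

By office: Takahashi, Castillo, Pereira, Dimitriou, Sorensen, Baptiste and Haddad (Justice of the Supreme Court); then Chaudhari (Appellate Judge); then Adeyemi and Romero (Chief District Judge).
Among Takahashi, Castillo, Pereira, Dimitriou, Sorensen, Baptiste and Haddad, by years on the bench (lower first) (reversed rule for this group): Takahashi, Castillo, Pereira, Dimitriou and Sorensen (20 years) before Baptiste and Haddad (23 years).
Among Takahashi, Castillo, Pereira, Dimitriou and Sorensen, by date of commission (earlier first): Takahashi (2011-06-03) before Castillo (2013-01-03) before Pereira (2014-11-08) before Dimitriou (2017-12-11) before Sorensen (2021-01-10).
Among Baptiste and Haddad, by date of commission (earlier first): Baptiste (2003-03-12) before Haddad (2005-09-07).
Adeyemi and Romero both have years on the bench 27 years, so the next rule applies.
Among Adeyemi and Romero, by date of commission (earlier first): Adeyemi (2007-07-03) before Romero (2015-11-02).
Order: Takahashi, Castillo, Pereira, Dimitriou, Sorensen, Baptiste, Haddad, Chaudhari, Adeyemi, Romero. So position 10.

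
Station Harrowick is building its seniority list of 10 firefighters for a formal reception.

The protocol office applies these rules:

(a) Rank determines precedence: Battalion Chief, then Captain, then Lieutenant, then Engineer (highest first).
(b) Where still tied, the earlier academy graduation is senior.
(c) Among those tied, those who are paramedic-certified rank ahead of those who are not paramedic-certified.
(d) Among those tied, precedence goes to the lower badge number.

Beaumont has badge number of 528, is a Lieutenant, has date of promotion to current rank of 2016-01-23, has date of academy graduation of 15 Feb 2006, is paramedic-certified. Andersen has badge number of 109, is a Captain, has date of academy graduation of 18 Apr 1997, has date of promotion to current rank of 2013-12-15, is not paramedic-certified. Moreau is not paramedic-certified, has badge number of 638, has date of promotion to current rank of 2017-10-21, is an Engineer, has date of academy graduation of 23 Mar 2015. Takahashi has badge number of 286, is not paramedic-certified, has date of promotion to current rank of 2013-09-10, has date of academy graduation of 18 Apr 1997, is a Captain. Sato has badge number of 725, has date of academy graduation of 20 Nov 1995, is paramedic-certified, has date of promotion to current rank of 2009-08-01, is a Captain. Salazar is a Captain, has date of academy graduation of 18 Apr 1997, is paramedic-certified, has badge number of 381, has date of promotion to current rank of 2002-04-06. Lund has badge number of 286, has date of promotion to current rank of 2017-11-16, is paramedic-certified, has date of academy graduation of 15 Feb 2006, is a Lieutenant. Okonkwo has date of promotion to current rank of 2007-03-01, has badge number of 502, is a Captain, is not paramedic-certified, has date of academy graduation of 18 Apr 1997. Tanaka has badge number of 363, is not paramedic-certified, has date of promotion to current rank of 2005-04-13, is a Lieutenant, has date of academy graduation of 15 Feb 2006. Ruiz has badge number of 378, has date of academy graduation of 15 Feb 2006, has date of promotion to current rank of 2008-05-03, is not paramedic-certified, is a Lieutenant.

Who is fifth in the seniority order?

By rank: Sato, Salazar, Andersen, Takahashi and Okonkwo (Captain); then Lund, Beaumont, Tanaka and Ruiz (Lieutenant); then Moreau (Engineer).
Among Sato, Salazar, Andersen, Takahashi and Okonkwo, by date of academy graduation (earlier first): Sato (20 Nov 1995) before Salazar, Andersen, Takahashi and Okonkwo (18 Apr 1997).
Among Salazar, Andersen, Takahashi and Okonkwo, paramedic-certified before not paramedic-certified: Salazar (paramedic-certified) before Andersen, Takahashi and Okonkwo (not paramedic-certified).
Among Andersen, Takahashi and Okonkwo, by badge number (lower first): Andersen (109) before Takahashi (286) before Okonkwo (502).
Lund, Beaumont, Tanaka and Ruiz all have date of academy graduation 15 Feb 2006, so the next rule applies.
Among Lund, Beaumont, Tanaka and Ruiz, paramedic-certified before not paramedic-certified: Lund and Beaumont (paramedic-certified) before Tanaka and Ruiz (not paramedic-certified).
Among Lund and Beaumont, by badge number (lower first): Lund (286) before Beaumont (528).
Among Tanaka and Ruiz, by badge number (lower first): Tanaka (363) before Ruiz (378).
Order: Sato, Salazar, Andersen, Takahashi, Okonkwo, Lund, Beaumont, Tanaka, Ruiz, Moreau.

Okonkwo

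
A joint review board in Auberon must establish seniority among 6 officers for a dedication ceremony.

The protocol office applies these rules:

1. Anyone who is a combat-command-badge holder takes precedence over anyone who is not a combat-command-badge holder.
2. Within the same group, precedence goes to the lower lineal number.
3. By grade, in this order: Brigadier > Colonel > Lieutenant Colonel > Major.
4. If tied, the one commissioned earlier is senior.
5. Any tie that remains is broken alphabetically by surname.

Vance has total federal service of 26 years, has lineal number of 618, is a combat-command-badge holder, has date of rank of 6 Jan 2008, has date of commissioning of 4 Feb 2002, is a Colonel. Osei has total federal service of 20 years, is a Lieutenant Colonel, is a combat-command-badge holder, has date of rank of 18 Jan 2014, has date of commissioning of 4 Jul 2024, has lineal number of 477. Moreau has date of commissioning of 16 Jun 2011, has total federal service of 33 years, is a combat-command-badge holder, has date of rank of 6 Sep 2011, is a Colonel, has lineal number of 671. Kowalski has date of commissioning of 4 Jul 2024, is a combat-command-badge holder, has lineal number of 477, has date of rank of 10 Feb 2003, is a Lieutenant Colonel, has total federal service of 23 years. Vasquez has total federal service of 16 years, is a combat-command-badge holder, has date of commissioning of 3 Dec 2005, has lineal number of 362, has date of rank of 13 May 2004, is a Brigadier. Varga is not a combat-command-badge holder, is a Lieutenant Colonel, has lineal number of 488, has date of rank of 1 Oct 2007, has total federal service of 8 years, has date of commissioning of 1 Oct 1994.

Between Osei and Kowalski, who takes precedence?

Kowalski

By the first rule: Vasquez, Kowalski, Osei, Vance and Moreau (each a combat-command-badge holder); then Varga (not a combat-command-badge holder).
Among Vasquez, Kowalski, Osei, Vance and Moreau, by lineal number (lower first): Vasquez (362) before Kowalski and Osei (477) before Vance (618) before Moreau (671).
Kowalski and Osei are each Lieutenant Colonel, so the next rule applies.
Kowalski and Osei both have date of commissioning 4 Jul 2024, so the next rule applies.
Among Kowalski and Osei, alphabetically by surname: Kowalski before Osei.
So Kowalski takes precedence.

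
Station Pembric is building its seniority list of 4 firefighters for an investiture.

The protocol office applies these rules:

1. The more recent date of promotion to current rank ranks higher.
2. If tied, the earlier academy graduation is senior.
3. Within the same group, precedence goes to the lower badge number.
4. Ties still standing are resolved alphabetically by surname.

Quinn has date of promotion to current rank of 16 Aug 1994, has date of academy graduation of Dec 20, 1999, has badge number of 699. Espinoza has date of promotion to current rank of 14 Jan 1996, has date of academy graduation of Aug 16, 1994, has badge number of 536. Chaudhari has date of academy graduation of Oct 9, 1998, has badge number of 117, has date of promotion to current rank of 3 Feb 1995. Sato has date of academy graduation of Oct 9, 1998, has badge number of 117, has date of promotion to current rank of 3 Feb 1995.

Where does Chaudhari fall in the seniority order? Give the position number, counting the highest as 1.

2

By date of promotion to current rank (later first): Espinoza (14 Jan 1996); then Chaudhari and Sato (both 3 Feb 1995); then Quinn (16 Aug 1994).
Chaudhari and Sato both have date of academy graduation Oct 9, 1998, so the next rule applies.
Chaudhari and Sato both have badge number 117, so the next rule applies.
Among Chaudhari and Sato, alphabetically by surname: Chaudhari before Sato.
Order: Espinoza, Chaudhari, Sato, Quinn. So position 2.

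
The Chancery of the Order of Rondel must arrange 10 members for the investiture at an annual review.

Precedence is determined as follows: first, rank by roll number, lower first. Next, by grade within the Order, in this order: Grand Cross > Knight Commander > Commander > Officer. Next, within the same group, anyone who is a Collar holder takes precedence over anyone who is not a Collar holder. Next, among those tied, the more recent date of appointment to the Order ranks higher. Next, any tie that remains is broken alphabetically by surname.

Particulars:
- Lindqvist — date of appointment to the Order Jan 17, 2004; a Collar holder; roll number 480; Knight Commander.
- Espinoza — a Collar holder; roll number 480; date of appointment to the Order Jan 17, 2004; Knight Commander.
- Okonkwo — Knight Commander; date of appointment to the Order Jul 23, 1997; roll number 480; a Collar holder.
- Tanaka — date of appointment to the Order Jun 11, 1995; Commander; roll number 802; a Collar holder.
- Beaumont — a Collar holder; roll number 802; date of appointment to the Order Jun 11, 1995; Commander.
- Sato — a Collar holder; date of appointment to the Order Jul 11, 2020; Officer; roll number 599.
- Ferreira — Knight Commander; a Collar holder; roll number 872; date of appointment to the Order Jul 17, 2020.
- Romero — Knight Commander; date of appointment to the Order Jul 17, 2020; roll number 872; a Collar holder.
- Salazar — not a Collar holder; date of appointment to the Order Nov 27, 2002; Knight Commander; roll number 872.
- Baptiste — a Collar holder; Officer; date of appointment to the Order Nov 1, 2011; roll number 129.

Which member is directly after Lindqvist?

Okonkwo

By roll number (lower first): Baptiste (129); then Espinoza, Lindqvist and Okonkwo (each 480); then Sato (599); then Beaumont and Tanaka (both 802); then Ferreira, Romero and Salazar (each 872).
Espinoza, Lindqvist and Okonkwo are each Knight Commander, so the next rule applies.
Espinoza, Lindqvist and Okonkwo are each a Collar holder, so the next rule applies.
Among Espinoza, Lindqvist and Okonkwo, by date of appointment to the Order (later first): Espinoza and Lindqvist (Jan 17, 2004) before Okonkwo (Jul 23, 1997).
Among Espinoza and Lindqvist, alphabetically by surname: Espinoza before Lindqvist.
Beaumont and Tanaka are each Commander, so the next rule applies.
Beaumont and Tanaka are each a Collar holder, so the next rule applies.
Beaumont and Tanaka both have date of appointment to the Order Jun 11, 1995, so the next rule applies.
Among Beaumont and Tanaka, alphabetically by surname: Beaumont before Tanaka.
Ferreira, Romero and Salazar are each Knight Commander, so the next rule applies.
Among Ferreira, Romero and Salazar, a Collar holder before not a Collar holder: Ferreira and Romero (a Collar holder) before Salazar (not a Collar holder).
Ferreira and Romero both have date of appointment to the Order Jul 17, 2020, so the next rule applies.
Among Ferreira and Romero, alphabetically by surname: Ferreira before Romero.
Order: Baptiste, Espinoza, Lindqvist, Okonkwo, Sato, Beaumont, Tanaka, Ferreira, Romero, Salazar.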